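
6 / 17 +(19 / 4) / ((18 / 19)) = 6569 / 1224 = 5.37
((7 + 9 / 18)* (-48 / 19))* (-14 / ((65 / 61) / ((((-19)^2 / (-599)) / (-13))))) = 1168272 / 101231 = 11.54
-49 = -49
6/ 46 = 0.13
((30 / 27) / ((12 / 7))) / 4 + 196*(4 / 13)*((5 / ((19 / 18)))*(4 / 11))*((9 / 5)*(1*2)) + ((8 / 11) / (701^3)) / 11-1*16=358.13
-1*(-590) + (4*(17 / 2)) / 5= 2984 / 5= 596.80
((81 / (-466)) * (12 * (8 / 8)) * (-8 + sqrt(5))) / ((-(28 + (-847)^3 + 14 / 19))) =73872 / 2690046160403 - 9234 * sqrt(5) / 2690046160403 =0.00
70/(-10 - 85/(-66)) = -924/115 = -8.03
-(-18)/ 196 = 9/ 98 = 0.09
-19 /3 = -6.33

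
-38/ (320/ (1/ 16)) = -0.01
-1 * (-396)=396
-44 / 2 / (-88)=1 / 4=0.25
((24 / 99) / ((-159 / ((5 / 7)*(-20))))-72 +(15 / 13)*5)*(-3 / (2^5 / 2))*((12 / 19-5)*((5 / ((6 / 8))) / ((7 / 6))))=-13119506635 / 42336294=-309.89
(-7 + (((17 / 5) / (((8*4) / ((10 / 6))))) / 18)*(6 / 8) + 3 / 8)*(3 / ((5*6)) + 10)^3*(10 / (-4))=15708999347 / 921600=17045.36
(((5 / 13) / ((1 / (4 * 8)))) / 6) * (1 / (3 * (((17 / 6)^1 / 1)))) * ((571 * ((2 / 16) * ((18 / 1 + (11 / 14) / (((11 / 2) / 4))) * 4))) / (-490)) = -45680 / 17493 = -2.61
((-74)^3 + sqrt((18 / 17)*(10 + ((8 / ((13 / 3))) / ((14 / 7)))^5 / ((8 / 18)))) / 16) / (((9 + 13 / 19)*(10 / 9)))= -8661663 / 230 + 513*sqrt(472144621) / 549777280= -37659.38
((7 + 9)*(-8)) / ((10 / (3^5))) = -15552 / 5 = -3110.40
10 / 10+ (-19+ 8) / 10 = -1 / 10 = -0.10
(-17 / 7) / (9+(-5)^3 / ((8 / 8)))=17 / 812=0.02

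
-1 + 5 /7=-2 /7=-0.29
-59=-59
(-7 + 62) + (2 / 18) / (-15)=7424 / 135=54.99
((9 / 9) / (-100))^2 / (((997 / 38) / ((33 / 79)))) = 627 / 393815000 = 0.00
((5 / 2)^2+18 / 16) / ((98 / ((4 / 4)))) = 59 / 784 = 0.08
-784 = -784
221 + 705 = 926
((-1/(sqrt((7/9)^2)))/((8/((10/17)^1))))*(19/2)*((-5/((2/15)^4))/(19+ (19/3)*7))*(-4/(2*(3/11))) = -25059375/15232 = -1645.18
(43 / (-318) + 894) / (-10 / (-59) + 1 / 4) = 33541382 / 15741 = 2130.83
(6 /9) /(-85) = -2 /255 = -0.01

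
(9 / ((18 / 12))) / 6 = 1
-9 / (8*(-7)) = 9 / 56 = 0.16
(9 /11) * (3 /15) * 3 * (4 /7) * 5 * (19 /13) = 2052 /1001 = 2.05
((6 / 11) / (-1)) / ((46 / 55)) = -15 / 23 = -0.65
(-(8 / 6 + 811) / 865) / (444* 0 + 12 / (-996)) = 202271 / 2595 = 77.95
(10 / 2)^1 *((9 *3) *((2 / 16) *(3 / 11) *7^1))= 2835 / 88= 32.22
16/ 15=1.07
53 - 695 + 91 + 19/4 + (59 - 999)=-5945/4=-1486.25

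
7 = 7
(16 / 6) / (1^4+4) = 8 / 15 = 0.53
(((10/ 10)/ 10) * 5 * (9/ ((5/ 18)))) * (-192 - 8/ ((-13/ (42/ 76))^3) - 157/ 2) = -660346920801/ 150692230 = -4382.09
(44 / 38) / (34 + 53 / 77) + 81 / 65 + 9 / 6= 18337613 / 6597370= 2.78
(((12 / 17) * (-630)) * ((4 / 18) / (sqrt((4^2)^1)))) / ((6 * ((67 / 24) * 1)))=-1680 / 1139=-1.47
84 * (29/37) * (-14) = -34104/37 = -921.73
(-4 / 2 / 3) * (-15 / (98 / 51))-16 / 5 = 491 / 245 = 2.00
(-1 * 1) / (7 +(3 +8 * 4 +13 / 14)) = -14 / 601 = -0.02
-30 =-30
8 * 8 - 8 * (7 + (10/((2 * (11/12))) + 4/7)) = -3096/77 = -40.21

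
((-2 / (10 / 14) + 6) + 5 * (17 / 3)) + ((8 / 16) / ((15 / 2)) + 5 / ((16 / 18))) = 1489 / 40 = 37.22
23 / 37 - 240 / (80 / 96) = -287.38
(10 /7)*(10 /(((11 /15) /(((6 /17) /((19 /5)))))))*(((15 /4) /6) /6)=9375 /49742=0.19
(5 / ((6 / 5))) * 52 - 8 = 626 / 3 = 208.67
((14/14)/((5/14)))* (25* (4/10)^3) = 112/25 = 4.48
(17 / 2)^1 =17 / 2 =8.50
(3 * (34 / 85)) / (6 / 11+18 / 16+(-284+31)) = -528 / 110585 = -0.00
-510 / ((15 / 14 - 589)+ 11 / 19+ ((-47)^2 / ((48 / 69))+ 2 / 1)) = -1085280 / 5511707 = -0.20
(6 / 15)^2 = 0.16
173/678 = 0.26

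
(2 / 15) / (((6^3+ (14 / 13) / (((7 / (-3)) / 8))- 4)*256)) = 13 / 5199360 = 0.00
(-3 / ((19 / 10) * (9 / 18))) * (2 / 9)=-40 / 57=-0.70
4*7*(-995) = -27860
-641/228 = -2.81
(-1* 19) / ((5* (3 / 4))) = -76 / 15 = -5.07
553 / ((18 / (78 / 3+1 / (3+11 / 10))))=297514 / 369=806.27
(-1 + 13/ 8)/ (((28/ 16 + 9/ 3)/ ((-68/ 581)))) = -170/ 11039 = -0.02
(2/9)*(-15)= -10/3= -3.33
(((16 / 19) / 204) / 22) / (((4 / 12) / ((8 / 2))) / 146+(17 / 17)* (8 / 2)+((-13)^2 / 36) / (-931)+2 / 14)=171696 / 3786845557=0.00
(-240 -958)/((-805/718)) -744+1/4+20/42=448849/1380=325.25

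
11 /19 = 0.58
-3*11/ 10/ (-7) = 33/ 70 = 0.47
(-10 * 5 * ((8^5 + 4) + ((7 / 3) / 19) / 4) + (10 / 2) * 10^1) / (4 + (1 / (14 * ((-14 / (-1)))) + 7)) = -18305897750 / 122949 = -148890.17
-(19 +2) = -21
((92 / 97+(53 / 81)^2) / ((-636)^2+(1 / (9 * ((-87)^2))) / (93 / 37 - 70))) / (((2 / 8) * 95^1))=1471806680036 / 10271269924098102945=0.00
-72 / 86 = -36 / 43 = -0.84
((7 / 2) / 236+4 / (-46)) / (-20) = 783 / 217120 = 0.00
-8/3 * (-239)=1912/3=637.33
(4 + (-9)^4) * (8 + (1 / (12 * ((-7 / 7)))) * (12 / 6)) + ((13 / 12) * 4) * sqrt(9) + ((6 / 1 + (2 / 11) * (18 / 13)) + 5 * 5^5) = 57546133 / 858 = 67070.09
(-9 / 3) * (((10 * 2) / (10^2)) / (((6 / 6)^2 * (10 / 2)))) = -3 / 25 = -0.12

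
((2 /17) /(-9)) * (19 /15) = -0.02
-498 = -498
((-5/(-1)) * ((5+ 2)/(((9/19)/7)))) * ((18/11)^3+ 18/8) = 18261565/5324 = 3430.05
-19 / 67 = -0.28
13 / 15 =0.87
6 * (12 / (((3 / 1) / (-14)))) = -336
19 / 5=3.80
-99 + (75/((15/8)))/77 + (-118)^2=1064565/77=13825.52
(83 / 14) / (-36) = -83 / 504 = -0.16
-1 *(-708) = 708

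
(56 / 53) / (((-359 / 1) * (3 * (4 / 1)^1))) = -14 / 57081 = -0.00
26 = 26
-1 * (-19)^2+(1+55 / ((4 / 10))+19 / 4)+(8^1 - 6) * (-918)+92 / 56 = -57459 / 28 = -2052.11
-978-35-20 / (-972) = -246154 / 243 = -1012.98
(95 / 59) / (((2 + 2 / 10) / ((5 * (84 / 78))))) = 33250 / 8437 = 3.94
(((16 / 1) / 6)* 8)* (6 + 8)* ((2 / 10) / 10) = 448 / 75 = 5.97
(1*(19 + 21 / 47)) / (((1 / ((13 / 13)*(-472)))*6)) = -215704 / 141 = -1529.82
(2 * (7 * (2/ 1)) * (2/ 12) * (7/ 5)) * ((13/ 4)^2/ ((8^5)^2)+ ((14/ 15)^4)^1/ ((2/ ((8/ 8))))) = 16169555856252953/ 6522981580800000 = 2.48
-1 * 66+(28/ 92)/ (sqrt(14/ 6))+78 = sqrt(21)/ 23+12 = 12.20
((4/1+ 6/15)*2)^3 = 85184/125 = 681.47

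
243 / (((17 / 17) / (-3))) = -729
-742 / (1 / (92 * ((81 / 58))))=-2764692 / 29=-95334.21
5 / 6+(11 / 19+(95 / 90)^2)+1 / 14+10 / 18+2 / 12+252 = 11002255 / 43092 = 255.32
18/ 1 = 18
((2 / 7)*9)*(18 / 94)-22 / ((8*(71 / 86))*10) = 74423 / 467180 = 0.16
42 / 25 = 1.68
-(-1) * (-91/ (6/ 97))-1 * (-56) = -8491/ 6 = -1415.17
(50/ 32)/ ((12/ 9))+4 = 331/ 64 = 5.17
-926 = -926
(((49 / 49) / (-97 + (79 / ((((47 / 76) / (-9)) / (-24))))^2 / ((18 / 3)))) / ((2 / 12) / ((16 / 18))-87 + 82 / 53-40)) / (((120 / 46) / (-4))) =43084336 / 446637604856102625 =0.00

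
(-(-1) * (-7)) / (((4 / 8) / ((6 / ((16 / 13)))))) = -273 / 4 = -68.25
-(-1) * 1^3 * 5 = 5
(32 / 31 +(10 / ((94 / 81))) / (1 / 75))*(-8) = -7545032 / 1457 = -5178.47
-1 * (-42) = 42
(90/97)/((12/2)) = 15/97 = 0.15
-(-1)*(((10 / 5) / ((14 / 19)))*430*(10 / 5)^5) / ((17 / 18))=4705920 / 119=39545.55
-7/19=-0.37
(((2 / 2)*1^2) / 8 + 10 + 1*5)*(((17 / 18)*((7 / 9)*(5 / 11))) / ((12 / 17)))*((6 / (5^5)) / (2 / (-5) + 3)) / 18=22253 / 75816000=0.00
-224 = -224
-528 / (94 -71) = -528 / 23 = -22.96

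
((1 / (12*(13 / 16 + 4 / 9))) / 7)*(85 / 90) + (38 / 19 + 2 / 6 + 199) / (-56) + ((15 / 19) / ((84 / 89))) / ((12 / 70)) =249029 / 192584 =1.29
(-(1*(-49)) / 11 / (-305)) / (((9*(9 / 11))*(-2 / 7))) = 343 / 49410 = 0.01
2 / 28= 1 / 14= 0.07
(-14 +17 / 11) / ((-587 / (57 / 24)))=2603 / 51656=0.05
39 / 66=13 / 22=0.59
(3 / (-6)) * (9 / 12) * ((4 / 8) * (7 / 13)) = -21 / 208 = -0.10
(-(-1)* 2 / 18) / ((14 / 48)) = 8 / 21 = 0.38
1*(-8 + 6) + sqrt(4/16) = -3/2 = -1.50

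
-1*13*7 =-91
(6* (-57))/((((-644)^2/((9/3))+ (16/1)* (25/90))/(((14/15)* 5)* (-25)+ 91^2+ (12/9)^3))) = -12568557/622124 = -20.20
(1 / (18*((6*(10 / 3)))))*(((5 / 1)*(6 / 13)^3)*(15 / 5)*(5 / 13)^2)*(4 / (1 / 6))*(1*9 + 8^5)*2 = 353991600 / 371293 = 953.40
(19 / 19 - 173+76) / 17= -96 / 17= -5.65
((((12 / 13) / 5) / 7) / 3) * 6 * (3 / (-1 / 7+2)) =72 / 845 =0.09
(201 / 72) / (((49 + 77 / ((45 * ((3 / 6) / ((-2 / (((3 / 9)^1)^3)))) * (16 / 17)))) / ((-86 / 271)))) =14405 / 2395911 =0.01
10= 10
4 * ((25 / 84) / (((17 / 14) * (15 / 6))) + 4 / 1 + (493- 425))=14708 / 51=288.39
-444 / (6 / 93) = -6882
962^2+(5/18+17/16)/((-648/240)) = 1799062171/1944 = 925443.50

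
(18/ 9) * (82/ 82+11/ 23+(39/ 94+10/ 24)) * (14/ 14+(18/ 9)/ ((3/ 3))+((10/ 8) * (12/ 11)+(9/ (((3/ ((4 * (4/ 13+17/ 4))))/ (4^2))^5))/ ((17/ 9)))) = 191277133903.70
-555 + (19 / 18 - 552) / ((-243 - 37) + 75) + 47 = -1864603 / 3690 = -505.31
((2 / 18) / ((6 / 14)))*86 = 602 / 27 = 22.30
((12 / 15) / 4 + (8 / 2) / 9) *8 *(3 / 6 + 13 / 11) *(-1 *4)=-17168 / 495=-34.68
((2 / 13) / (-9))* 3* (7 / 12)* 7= -49 / 234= -0.21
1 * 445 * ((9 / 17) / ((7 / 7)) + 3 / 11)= 66750 / 187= 356.95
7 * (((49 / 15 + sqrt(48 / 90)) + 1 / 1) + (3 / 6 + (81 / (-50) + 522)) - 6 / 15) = 14 * sqrt(30) / 15 + 275492 / 75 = 3678.34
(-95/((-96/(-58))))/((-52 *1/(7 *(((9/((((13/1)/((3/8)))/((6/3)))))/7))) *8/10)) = 0.72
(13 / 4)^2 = 169 / 16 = 10.56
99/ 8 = 12.38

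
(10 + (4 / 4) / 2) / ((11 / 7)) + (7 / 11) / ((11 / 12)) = 1785 / 242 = 7.38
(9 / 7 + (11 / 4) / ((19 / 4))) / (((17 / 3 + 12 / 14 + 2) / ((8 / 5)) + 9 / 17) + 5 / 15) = 33728 / 111967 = 0.30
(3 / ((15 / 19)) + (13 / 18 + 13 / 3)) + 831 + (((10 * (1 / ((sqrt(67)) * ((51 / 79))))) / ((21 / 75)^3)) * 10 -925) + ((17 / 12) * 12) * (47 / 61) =-395533 / 5490 + 123437500 * sqrt(67) / 1172031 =790.03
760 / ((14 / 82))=31160 / 7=4451.43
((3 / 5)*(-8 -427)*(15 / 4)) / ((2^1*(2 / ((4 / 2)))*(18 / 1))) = -435 / 16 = -27.19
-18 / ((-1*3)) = 6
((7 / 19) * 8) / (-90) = -28 / 855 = -0.03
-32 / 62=-16 / 31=-0.52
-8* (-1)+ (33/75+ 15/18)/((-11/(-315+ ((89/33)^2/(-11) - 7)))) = 896368169/19765350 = 45.35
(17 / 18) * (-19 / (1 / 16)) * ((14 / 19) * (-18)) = 3808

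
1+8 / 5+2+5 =9.60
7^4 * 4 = 9604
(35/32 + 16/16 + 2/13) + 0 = 935/416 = 2.25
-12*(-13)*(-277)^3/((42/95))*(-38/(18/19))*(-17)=-322175405447870/63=-5113895324569.37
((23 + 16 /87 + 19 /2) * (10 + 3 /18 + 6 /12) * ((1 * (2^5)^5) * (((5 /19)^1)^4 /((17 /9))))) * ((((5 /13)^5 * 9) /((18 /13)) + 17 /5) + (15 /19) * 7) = 547062605689126912000 /2050876042631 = 266745817.06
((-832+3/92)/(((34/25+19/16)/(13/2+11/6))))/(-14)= 194.39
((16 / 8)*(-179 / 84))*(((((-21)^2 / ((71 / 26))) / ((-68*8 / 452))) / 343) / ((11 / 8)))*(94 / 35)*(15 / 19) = 222456546 / 86526209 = 2.57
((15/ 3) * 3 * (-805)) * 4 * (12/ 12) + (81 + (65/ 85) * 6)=-819645/ 17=-48214.41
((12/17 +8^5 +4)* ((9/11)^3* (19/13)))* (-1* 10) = -77168907360/294151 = -262344.54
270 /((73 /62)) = 16740 /73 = 229.32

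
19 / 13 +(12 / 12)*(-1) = 6 / 13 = 0.46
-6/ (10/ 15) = -9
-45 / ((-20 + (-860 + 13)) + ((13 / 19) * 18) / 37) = 10545 / 203089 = 0.05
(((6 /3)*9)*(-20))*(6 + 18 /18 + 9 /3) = -3600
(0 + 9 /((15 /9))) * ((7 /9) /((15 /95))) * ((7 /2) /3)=31.03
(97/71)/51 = 97/3621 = 0.03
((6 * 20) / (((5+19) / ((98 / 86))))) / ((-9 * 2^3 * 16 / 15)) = -1225 / 16512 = -0.07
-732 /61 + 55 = 43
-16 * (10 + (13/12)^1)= -532/3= -177.33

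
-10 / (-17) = 10 / 17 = 0.59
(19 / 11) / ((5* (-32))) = -19 / 1760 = -0.01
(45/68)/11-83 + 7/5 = -304959/3740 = -81.54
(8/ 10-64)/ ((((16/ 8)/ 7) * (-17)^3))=0.05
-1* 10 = -10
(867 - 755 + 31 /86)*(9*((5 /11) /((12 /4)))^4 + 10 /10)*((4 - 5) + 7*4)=1918984833 /629563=3048.12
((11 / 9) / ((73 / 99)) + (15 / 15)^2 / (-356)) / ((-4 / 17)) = -731051 / 103952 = -7.03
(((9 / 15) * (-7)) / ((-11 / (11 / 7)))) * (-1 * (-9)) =27 / 5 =5.40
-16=-16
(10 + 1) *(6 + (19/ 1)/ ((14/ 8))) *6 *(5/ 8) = 9735/ 14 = 695.36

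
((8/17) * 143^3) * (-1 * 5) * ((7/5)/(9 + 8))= -163755592/289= -566628.35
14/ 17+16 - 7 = 167/ 17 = 9.82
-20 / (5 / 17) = -68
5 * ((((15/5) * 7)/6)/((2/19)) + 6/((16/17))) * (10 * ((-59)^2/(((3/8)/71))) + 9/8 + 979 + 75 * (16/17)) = 4262749040035/3264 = 1305989289.23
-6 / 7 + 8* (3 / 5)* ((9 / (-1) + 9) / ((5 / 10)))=-6 / 7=-0.86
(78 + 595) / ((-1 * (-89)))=7.56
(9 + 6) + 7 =22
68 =68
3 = 3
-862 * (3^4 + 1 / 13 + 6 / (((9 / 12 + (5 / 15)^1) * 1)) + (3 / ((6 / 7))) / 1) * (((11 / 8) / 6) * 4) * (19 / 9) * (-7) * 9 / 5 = 492461893 / 260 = 1894084.20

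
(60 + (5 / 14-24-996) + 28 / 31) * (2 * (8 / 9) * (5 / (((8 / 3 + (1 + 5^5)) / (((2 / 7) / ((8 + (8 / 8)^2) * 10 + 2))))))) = -180910 / 21386001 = -0.01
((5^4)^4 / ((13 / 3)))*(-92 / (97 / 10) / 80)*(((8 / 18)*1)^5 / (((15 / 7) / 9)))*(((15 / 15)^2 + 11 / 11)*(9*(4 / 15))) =-4025000000000000 / 2757807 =-1459492995.70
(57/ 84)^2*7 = 361/ 112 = 3.22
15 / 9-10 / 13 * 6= -115 / 39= -2.95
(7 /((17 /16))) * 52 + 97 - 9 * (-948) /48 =41979 /68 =617.34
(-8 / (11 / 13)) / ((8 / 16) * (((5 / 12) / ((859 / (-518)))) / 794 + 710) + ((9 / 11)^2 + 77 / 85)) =-795865836480 / 30015824441029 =-0.03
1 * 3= 3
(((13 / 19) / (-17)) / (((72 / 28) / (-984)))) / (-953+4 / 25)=-1300 / 80427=-0.02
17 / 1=17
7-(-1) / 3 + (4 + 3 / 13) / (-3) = 77 / 13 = 5.92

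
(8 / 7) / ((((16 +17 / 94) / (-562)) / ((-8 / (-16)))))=-211312 / 10647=-19.85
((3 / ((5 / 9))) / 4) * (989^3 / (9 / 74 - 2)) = -966394307331 / 1390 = -695247703.12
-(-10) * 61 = 610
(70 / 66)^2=1225 / 1089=1.12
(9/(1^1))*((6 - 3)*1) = 27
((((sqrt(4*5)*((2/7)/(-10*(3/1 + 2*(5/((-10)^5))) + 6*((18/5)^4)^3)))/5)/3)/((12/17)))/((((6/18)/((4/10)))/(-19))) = -50468750000*sqrt(5)/1166084802049851033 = -0.00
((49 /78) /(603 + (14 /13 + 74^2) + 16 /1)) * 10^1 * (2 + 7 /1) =0.01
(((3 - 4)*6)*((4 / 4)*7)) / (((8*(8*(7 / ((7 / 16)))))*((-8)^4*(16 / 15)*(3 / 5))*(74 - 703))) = 525 / 21105737728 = 0.00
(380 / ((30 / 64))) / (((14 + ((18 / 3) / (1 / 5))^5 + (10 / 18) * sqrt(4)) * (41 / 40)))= 36480 / 1120838197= 0.00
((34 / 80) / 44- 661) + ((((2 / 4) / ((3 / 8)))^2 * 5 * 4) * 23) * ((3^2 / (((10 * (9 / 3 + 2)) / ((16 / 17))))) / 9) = -645.60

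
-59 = -59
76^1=76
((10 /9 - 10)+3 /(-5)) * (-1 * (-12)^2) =6832 /5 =1366.40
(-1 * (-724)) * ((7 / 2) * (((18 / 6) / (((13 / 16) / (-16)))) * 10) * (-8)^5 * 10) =6377019801600 / 13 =490539984738.46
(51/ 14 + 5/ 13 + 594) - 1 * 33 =102835/ 182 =565.03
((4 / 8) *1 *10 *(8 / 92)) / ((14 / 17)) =85 / 161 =0.53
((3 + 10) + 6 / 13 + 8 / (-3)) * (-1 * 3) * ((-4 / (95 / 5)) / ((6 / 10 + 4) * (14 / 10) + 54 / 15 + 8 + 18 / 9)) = 42100 / 123747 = 0.34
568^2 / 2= 161312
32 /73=0.44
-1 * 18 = -18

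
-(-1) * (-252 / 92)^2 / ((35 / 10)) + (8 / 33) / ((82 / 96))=579146 / 238579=2.43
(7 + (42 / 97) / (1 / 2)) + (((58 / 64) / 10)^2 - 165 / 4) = -331515223 / 9932800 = -33.38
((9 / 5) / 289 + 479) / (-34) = -346082 / 24565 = -14.09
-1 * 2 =-2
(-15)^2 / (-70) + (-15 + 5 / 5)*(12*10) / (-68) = 5115 / 238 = 21.49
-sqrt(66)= -8.12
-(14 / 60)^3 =-343 / 27000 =-0.01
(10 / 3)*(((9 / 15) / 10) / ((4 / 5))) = 1 / 4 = 0.25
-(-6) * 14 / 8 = 10.50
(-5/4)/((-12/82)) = 205/24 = 8.54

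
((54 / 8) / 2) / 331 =27 / 2648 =0.01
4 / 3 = 1.33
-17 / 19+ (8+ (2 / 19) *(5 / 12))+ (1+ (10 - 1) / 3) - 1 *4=815 / 114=7.15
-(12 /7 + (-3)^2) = -75 /7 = -10.71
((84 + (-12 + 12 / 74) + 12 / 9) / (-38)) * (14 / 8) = -28553 / 8436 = -3.38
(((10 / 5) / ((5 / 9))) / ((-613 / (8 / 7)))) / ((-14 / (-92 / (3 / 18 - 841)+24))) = 1251072 / 108240475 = 0.01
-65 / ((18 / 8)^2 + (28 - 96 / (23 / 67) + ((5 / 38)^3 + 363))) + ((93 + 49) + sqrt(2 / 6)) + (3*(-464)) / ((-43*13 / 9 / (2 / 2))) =sqrt(3) / 3 + 26913803068086 / 164255694109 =164.43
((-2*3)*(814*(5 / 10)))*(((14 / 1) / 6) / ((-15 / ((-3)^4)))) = 153846 / 5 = 30769.20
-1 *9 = -9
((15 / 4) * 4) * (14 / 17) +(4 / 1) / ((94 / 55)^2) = 515315 / 37553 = 13.72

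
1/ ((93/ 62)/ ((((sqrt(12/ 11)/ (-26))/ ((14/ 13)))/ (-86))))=0.00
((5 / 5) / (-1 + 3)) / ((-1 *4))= -1 / 8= -0.12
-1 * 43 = -43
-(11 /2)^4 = -14641 /16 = -915.06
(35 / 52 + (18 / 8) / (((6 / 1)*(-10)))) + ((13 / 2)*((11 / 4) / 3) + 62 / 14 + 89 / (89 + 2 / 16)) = 12.02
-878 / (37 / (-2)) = 1756 / 37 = 47.46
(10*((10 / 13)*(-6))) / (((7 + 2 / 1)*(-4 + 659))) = -40 / 5109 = -0.01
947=947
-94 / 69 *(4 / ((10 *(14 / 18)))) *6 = -3384 / 805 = -4.20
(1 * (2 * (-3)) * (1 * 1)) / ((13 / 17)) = -7.85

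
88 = 88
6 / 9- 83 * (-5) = 1247 / 3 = 415.67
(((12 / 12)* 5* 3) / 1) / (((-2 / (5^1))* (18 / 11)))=-275 / 12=-22.92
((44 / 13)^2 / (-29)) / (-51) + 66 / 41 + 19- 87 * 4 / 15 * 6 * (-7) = 50984652007 / 51239955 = 995.02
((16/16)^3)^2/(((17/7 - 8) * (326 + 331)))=-0.00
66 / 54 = 11 / 9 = 1.22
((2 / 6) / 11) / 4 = 1 / 132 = 0.01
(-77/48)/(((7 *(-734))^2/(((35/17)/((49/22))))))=-605/10770809952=-0.00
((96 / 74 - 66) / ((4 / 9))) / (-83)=1.75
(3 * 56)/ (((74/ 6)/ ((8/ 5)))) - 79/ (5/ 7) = -16429/ 185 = -88.81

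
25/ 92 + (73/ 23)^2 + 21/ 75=562087/ 52900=10.63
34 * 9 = 306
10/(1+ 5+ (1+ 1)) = 5/4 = 1.25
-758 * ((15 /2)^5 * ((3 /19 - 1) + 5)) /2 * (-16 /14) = 42737682.10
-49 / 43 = -1.14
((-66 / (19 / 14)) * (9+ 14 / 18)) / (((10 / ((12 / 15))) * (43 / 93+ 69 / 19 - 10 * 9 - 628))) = 52514 / 985525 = 0.05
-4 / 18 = -2 / 9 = -0.22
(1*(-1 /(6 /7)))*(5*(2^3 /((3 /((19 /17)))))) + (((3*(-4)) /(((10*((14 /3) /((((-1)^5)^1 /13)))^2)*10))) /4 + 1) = -16.39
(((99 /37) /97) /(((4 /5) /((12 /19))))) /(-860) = -297 /11728852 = -0.00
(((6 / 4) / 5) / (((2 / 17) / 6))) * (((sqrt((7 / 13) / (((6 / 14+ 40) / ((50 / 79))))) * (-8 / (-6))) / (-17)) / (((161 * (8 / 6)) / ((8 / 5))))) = -36 * sqrt(581282) / 33423715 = -0.00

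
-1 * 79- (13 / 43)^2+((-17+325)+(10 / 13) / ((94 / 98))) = 259512982 / 1129739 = 229.71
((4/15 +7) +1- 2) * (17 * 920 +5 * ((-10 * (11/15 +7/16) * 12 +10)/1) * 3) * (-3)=-257231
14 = 14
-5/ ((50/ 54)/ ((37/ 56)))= -999/ 280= -3.57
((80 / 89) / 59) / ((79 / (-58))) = -4640 / 414829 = -0.01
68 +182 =250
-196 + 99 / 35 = -193.17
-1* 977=-977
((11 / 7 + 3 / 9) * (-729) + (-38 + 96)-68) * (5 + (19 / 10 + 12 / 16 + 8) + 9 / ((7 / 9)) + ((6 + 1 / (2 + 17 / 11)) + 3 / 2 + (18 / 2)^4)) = -35257881241 / 3822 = -9224982.01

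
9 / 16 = 0.56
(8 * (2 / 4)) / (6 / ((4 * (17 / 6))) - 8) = -68 / 127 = -0.54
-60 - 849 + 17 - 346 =-1238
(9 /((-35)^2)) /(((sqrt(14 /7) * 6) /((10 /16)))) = 3 * sqrt(2) /7840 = 0.00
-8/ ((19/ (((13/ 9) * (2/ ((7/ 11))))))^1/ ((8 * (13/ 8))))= -29744/ 1197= -24.85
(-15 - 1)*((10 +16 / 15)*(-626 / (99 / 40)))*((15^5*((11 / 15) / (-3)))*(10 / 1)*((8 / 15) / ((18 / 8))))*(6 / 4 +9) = -1862174720000 / 9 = -206908302222.22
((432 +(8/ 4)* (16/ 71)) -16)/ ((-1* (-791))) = 4224/ 8023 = 0.53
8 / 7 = 1.14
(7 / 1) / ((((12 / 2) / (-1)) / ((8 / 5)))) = -28 / 15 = -1.87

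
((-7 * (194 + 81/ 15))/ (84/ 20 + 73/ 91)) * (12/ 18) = -635089/ 3414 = -186.02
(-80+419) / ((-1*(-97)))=339 / 97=3.49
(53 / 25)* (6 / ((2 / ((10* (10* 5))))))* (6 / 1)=19080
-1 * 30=-30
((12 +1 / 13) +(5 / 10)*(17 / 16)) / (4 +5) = 5245 / 3744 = 1.40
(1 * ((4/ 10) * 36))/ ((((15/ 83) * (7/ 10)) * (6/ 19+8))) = 37848/ 2765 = 13.69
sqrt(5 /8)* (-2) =-sqrt(10) /2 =-1.58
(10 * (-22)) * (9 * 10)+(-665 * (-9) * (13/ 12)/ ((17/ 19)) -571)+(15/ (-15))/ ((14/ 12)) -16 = -6255265/ 476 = -13141.31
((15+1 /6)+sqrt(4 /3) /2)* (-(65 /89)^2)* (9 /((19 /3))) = -3460275 /300998-38025* sqrt(3) /150499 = -11.93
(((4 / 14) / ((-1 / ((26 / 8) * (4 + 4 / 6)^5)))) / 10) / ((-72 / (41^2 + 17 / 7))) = 17514952 / 3645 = 4805.20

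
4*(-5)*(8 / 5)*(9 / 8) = -36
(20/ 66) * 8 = 80/ 33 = 2.42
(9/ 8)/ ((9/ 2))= 1/ 4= 0.25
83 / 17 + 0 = 83 / 17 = 4.88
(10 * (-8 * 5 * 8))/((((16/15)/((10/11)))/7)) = -210000/11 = -19090.91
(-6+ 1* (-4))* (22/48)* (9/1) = -165/4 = -41.25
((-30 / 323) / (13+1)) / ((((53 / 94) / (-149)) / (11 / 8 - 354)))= -42333135 / 68476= -618.22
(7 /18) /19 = 7 /342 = 0.02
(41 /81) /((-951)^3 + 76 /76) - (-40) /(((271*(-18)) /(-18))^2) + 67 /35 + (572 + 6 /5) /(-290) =-64105699656231547 /1038630780017482050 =-0.06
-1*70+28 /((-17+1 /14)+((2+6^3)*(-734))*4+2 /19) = -11918014458 /170257243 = -70.00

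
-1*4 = -4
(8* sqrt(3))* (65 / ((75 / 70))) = 840.62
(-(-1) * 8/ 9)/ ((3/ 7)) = 2.07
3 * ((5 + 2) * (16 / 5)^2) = 5376 / 25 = 215.04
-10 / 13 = -0.77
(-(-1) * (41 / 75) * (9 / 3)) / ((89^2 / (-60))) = -492 / 39605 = -0.01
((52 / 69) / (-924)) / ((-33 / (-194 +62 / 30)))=-37427 / 7889805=-0.00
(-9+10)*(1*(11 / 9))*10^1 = 110 / 9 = 12.22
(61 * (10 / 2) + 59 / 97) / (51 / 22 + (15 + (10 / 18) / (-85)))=17.65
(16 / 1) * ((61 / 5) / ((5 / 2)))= 1952 / 25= 78.08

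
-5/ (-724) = 5/ 724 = 0.01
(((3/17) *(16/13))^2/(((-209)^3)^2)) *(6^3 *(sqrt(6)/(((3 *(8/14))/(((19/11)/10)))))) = 145152 *sqrt(6)/11783419862474991445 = 0.00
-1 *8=-8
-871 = -871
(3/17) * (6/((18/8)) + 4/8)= 19/34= 0.56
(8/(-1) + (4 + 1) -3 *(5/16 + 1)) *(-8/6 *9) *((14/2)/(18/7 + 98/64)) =130536/919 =142.04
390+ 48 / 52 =5082 / 13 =390.92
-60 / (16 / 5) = -75 / 4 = -18.75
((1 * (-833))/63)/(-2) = 119/18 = 6.61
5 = 5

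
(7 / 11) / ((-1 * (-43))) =7 / 473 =0.01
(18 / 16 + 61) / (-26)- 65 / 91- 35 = -55479 / 1456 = -38.10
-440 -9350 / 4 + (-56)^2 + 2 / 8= 1435 / 4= 358.75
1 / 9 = 0.11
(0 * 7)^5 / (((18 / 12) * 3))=0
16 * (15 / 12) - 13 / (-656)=13133 / 656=20.02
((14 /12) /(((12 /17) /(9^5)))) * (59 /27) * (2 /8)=1706103 /32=53315.72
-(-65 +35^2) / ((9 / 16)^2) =-296960 / 81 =-3666.17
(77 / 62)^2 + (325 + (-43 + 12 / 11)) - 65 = 9286975 / 42284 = 219.63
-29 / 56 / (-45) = 29 / 2520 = 0.01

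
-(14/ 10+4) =-27/ 5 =-5.40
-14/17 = -0.82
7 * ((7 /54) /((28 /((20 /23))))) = 35 /1242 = 0.03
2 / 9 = 0.22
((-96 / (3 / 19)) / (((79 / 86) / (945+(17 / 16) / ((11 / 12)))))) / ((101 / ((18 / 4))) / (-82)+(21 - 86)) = 100404979704 / 10465367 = 9594.02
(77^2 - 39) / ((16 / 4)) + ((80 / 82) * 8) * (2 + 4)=124585 / 82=1519.33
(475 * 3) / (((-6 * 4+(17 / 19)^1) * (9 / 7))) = -47.97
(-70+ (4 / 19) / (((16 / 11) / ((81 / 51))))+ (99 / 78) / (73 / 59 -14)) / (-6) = 294555863 / 25294776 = 11.64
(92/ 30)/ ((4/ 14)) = 161/ 15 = 10.73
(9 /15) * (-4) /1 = -12 /5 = -2.40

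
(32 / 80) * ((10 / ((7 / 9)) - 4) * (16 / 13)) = 1984 / 455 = 4.36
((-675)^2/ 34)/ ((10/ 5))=455625/ 68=6700.37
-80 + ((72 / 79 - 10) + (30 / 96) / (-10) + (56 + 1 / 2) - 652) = -1730719 / 2528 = -684.62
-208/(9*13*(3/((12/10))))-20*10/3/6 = -532/45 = -11.82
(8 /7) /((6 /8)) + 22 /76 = 1447 /798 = 1.81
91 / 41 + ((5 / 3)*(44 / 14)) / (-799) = 1522379 / 687939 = 2.21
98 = 98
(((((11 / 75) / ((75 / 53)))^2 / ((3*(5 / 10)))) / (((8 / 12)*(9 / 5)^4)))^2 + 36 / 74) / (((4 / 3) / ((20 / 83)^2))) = 7943347811158908508 / 374944332511726734375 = 0.02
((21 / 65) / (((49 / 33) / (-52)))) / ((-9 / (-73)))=-3212 / 35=-91.77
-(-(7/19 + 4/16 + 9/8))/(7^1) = 265/1064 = 0.25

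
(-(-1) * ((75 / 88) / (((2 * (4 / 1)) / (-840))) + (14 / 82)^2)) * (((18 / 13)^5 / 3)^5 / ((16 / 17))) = -174229662336364445095626705509548032 / 130480077584902306971574407663263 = -1335.30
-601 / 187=-3.21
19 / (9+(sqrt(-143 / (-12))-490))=-8436 / 213553-38 * sqrt(429) / 2776189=-0.04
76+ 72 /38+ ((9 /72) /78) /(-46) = 42481901 /545376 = 77.89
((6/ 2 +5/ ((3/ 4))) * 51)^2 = 243049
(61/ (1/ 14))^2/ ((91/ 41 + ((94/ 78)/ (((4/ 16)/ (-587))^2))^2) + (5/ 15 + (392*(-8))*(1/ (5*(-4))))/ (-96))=1039562858880/ 62920749256576151821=0.00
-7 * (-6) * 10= 420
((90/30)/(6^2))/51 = 1/612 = 0.00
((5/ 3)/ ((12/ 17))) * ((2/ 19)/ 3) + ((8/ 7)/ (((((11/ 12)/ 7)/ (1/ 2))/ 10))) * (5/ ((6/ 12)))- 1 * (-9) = 5027309/ 11286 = 445.45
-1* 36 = -36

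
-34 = -34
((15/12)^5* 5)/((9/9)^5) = 15625/1024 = 15.26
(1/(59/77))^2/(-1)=-5929/3481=-1.70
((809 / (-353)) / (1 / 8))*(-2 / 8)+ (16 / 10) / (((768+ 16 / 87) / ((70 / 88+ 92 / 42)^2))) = 19311750758317 / 4196254967520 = 4.60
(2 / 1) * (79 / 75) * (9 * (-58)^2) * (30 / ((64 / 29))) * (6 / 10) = 52021737 / 100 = 520217.37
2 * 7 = 14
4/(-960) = -1/240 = -0.00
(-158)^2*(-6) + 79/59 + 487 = -8808444/59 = -149295.66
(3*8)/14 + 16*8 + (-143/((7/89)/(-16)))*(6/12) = 102724/7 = 14674.86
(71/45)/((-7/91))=-923/45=-20.51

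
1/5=0.20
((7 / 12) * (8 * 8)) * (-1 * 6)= -224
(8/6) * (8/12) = 8/9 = 0.89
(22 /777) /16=11 /6216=0.00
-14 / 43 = -0.33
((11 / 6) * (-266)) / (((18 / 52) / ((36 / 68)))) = -38038 / 51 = -745.84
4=4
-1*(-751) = 751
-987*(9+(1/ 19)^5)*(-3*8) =213192.01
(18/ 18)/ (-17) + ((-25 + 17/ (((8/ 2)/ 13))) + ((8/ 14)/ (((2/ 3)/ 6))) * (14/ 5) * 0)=2053/ 68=30.19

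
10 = 10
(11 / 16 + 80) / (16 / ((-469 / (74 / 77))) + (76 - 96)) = -46621883 / 11575104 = -4.03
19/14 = 1.36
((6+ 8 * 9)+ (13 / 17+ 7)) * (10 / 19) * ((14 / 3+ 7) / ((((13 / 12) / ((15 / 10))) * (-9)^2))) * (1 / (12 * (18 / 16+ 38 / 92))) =579600 / 1188317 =0.49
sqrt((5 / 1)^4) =25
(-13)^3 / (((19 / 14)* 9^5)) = -30758 / 1121931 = -0.03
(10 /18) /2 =5 /18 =0.28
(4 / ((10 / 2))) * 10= 8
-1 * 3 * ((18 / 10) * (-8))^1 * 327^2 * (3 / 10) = 34644996 / 25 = 1385799.84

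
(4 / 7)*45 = 180 / 7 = 25.71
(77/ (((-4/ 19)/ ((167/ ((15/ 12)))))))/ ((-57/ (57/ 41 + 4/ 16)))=3459071/ 2460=1406.13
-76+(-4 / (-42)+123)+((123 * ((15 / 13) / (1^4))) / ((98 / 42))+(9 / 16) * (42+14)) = 76123 / 546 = 139.42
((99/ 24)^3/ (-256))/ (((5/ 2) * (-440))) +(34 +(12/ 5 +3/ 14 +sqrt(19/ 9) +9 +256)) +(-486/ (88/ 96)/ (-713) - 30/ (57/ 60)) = sqrt(19)/ 3 +3702192971446093/ 13672369356800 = 272.23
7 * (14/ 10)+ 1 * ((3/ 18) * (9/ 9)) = 299/ 30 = 9.97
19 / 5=3.80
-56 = -56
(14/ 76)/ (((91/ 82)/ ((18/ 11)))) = 738/ 2717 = 0.27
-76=-76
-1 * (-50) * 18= 900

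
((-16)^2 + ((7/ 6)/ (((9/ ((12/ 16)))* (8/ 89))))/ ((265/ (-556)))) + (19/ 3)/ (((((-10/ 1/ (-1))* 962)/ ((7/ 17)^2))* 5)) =6729678583451/ 26522917200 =253.73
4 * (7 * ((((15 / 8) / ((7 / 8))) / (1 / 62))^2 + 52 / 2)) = 3464696 / 7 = 494956.57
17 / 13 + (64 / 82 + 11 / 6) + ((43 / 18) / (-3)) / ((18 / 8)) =924145 / 259038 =3.57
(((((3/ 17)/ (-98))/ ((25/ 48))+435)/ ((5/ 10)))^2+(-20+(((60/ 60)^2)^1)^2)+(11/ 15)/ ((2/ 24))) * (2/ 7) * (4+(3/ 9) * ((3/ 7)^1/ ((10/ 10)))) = 19038106970473938/ 21250350625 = 895896.13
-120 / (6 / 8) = -160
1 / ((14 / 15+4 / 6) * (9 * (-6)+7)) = -5 / 376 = -0.01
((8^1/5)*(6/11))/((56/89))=534/385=1.39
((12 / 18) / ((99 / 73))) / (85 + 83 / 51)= 1241 / 218691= 0.01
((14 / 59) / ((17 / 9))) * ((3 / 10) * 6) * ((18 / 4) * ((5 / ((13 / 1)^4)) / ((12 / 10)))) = 0.00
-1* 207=-207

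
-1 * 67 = -67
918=918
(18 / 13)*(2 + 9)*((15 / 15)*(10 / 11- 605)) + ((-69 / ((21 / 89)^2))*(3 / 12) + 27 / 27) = -72691415 / 7644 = -9509.60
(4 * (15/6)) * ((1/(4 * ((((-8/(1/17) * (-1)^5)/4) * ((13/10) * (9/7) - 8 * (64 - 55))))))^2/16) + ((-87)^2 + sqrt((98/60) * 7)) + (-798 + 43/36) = 7 * sqrt(210)/30 + 6071512634617037/896535485568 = 6775.58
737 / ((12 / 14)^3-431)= -252791 / 147617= -1.71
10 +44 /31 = 354 /31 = 11.42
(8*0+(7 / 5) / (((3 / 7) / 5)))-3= 40 / 3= 13.33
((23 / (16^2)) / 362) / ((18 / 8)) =23 / 208512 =0.00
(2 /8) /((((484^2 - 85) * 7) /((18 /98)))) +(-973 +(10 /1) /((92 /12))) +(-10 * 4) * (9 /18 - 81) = 2248.30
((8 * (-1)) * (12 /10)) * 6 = -288 /5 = -57.60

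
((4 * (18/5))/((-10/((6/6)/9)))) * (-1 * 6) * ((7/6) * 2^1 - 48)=-1096/25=-43.84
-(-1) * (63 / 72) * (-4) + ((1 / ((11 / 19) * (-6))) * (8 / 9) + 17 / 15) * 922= 2392337 / 2970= 805.50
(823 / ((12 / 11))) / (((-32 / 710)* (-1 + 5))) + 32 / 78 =-41775499 / 9984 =-4184.24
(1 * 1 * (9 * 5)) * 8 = 360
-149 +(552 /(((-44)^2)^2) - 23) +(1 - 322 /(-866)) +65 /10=-33295946683 /202865696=-164.13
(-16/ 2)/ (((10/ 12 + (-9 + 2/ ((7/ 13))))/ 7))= 12.58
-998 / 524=-499 / 262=-1.90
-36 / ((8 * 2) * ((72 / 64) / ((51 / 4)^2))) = -2601 / 8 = -325.12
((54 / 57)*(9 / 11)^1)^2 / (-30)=-4374 / 218405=-0.02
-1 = -1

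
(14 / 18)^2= 49 / 81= 0.60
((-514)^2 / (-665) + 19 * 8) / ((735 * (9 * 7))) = -18124 / 3421425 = -0.01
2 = 2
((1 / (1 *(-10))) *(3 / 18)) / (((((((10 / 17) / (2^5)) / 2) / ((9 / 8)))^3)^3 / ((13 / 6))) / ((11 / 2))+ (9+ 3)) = -11960142240112324381753344 / 8611302412880873554872173305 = -0.00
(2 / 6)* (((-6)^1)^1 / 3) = -0.67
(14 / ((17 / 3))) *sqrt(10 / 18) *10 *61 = 8540 *sqrt(5) / 17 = 1123.30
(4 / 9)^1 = 4 / 9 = 0.44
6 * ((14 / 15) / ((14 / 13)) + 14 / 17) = 862 / 85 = 10.14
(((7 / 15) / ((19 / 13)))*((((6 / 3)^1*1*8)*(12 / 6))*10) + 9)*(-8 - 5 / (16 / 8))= -44359 / 38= -1167.34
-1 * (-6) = 6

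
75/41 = 1.83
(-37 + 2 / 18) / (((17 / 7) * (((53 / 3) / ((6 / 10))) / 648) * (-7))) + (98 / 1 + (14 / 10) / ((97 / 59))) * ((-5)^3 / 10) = -1038179691 / 873970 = -1187.89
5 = 5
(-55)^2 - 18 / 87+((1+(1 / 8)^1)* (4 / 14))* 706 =1320199 / 406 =3251.72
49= 49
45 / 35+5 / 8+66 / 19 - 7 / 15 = 78487 / 15960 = 4.92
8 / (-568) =-0.01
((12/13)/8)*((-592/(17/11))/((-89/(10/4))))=1.24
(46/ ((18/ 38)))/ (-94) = -1.03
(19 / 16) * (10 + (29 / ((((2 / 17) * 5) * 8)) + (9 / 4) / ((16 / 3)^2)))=1579983 / 81920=19.29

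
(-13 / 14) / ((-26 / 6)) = 0.21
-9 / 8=-1.12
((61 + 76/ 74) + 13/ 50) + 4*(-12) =26431/ 1850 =14.29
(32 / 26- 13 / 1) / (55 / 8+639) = -1224 / 67171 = -0.02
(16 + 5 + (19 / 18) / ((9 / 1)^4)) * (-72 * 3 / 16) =-2480077 / 8748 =-283.50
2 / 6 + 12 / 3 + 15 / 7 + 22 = 598 / 21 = 28.48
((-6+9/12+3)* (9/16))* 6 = -243/32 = -7.59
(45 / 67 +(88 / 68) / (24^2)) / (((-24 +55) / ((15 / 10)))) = 221057 / 6779328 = 0.03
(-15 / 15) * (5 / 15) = -1 / 3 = -0.33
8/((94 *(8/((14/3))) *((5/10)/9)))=42/47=0.89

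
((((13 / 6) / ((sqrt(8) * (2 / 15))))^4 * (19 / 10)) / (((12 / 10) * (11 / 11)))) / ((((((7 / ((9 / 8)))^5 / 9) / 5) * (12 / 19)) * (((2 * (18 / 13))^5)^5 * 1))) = 227360198884045704494562275781906415625 / 1976196059428514877995549809051025695328547373056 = 0.00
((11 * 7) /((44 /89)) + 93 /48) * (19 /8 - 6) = -571.62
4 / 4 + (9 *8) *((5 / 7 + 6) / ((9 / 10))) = 3767 / 7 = 538.14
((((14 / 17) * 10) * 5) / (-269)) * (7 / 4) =-1225 / 4573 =-0.27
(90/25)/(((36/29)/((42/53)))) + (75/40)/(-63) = 100987/44520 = 2.27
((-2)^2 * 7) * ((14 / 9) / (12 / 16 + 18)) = 1568 / 675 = 2.32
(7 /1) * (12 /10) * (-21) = -176.40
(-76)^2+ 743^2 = 557825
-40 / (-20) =2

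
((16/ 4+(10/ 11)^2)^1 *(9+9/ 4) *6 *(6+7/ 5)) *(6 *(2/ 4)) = 875124/ 121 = 7232.43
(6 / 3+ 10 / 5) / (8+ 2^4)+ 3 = 19 / 6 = 3.17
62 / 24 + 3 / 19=625 / 228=2.74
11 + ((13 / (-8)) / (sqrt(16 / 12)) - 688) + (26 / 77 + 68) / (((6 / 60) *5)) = -41605 / 77 - 13 *sqrt(3) / 16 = -541.73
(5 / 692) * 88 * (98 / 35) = 308 / 173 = 1.78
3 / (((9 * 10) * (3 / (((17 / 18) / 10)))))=17 / 16200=0.00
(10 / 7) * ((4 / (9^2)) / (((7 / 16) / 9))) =640 / 441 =1.45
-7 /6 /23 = -7 /138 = -0.05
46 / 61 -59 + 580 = 31827 / 61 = 521.75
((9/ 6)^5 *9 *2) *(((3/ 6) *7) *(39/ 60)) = 199017/ 640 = 310.96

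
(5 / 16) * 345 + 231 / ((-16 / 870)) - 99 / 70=-6974367 / 560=-12454.23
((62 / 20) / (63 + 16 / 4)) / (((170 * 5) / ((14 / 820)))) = 217 / 233495000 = 0.00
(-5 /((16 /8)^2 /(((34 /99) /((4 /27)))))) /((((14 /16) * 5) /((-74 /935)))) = 0.05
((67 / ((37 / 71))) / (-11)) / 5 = -4757 / 2035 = -2.34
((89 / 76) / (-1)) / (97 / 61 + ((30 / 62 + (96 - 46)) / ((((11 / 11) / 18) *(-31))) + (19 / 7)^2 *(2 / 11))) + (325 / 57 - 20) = -14.25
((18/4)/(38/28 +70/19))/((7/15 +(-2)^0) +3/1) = 1995/9983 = 0.20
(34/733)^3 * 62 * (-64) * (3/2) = -233937408/393832837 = -0.59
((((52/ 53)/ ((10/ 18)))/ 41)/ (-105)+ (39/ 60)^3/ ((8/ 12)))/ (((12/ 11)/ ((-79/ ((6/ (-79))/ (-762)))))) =-291075533905299/ 973504000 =-298997.78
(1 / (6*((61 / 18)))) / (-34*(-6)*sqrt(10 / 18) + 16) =-3 / 87169 + 51*sqrt(5) / 348676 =0.00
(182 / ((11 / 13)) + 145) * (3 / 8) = 11883 / 88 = 135.03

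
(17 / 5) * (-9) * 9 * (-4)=5508 / 5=1101.60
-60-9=-69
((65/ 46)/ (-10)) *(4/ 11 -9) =1235/ 1012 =1.22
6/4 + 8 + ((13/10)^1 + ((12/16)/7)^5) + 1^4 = 1015412927/86051840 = 11.80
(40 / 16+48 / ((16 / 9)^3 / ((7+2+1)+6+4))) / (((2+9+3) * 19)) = 0.65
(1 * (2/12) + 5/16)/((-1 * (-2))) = 23/96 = 0.24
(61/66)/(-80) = -61/5280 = -0.01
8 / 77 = 0.10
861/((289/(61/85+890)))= 65187171/24565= 2653.66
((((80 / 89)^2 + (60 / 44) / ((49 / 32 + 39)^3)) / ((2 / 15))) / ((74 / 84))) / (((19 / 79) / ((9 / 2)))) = 17201002311918230400 / 133643534106200789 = 128.71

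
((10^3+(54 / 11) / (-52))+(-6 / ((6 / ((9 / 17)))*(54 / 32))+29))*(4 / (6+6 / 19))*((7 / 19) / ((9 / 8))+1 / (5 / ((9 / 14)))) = 81901600819 / 275675400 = 297.09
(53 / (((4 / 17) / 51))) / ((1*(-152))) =-45951 / 608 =-75.58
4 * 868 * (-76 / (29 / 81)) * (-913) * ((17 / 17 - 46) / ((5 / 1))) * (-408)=71655870730752 / 29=2470892094163.86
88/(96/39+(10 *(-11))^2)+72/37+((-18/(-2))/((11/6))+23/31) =3773715845/496264461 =7.60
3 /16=0.19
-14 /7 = -2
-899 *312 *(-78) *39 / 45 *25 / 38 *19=237012360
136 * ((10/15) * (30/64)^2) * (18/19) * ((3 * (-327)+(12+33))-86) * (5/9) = -3257625/304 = -10715.87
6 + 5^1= 11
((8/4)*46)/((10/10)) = 92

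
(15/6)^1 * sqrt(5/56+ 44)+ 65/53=17.83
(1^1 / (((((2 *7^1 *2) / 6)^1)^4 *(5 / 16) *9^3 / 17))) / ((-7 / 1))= -17 / 756315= -0.00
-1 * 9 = -9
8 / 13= 0.62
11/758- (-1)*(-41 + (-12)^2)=78085/758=103.01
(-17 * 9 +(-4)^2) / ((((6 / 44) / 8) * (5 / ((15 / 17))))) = -24112 / 17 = -1418.35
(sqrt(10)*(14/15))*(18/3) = 28*sqrt(10)/5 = 17.71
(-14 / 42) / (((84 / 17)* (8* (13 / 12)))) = -17 / 2184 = -0.01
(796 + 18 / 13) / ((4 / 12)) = 31098 / 13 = 2392.15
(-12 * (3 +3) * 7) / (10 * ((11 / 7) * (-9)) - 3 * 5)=1176 / 365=3.22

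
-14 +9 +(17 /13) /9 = -568 /117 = -4.85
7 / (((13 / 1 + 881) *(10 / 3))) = 7 / 2980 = 0.00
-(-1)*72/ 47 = 72/ 47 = 1.53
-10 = -10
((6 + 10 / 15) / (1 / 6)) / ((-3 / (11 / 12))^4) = 73205 / 209952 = 0.35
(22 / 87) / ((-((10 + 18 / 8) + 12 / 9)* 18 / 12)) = -176 / 14181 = -0.01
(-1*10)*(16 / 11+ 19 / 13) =-4170 / 143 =-29.16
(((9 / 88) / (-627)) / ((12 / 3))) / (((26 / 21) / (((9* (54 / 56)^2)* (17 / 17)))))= -59049 / 214230016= -0.00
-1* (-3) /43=3 /43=0.07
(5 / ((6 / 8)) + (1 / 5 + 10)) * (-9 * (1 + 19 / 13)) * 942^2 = -21552296832 / 65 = -331573797.42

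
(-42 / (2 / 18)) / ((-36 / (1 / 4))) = 21 / 8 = 2.62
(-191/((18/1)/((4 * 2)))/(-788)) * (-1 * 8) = -0.86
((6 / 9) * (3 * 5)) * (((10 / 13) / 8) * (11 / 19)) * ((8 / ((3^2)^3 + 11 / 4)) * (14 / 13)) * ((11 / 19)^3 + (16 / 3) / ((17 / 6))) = 14914284000 / 1095904605991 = 0.01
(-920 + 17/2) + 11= -1801/2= -900.50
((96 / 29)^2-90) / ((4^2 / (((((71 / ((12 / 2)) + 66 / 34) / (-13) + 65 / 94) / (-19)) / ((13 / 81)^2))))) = -416873244465 / 112198338148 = -3.72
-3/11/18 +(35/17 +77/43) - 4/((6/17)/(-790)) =144049171/16082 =8957.17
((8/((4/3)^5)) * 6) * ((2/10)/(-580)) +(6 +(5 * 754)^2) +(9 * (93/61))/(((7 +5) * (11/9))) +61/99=15930372555199169/1120838400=14212907.55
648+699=1347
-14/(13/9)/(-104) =63/676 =0.09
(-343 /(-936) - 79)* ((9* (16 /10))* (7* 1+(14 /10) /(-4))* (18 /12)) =-29366799 /2600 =-11294.92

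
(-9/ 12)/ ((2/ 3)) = -9/ 8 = -1.12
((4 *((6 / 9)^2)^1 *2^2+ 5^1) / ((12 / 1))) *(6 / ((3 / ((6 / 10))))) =109 / 90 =1.21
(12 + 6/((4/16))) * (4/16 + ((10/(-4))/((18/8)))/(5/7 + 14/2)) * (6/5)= 206/45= 4.58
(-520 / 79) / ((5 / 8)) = -832 / 79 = -10.53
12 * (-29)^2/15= 3364/5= 672.80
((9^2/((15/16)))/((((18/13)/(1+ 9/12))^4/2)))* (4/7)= 9796423/38880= 251.97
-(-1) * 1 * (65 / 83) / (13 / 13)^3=65 / 83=0.78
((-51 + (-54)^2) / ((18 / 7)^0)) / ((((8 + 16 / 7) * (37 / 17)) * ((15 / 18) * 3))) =22729 / 444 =51.19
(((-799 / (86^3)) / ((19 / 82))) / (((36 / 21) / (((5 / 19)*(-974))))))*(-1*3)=-558377155 / 229616216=-2.43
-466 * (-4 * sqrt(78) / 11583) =1864 * sqrt(78) / 11583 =1.42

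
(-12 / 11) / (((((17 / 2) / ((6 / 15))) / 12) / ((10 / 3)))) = -2.05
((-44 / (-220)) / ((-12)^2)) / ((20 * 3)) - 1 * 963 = -41601599 / 43200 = -963.00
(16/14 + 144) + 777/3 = 2829/7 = 404.14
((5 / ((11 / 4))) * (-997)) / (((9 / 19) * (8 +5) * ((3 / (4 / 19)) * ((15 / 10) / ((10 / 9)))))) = -1595200 / 104247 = -15.30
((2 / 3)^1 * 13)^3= 17576 / 27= 650.96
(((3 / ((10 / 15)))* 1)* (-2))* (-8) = 72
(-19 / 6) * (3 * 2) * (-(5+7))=228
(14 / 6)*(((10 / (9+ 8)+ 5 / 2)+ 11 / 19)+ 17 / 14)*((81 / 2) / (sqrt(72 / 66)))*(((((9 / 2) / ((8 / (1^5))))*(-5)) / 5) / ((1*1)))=-893997*sqrt(33) / 20672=-248.43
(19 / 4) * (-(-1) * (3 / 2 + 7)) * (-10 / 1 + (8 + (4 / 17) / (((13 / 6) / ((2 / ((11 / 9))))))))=-42085 / 572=-73.58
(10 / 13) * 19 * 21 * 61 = 243390 / 13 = 18722.31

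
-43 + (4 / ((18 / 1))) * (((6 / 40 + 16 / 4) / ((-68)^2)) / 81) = -1449485197 / 33708960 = -43.00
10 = 10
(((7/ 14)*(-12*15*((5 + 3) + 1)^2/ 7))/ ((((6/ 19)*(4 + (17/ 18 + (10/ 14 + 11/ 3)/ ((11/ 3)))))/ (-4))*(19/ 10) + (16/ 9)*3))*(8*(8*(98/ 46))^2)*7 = -82805964595200/ 21567859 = -3839322.42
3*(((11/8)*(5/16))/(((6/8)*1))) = 1.72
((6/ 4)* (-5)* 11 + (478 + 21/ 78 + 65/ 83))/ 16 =53485/ 2158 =24.78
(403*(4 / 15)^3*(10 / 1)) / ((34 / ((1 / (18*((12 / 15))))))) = 3224 / 20655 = 0.16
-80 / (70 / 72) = -576 / 7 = -82.29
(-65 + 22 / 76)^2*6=25124.71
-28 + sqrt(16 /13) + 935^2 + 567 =4* sqrt(13) /13 + 874764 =874765.11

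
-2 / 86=-1 / 43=-0.02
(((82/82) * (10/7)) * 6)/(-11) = -60/77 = -0.78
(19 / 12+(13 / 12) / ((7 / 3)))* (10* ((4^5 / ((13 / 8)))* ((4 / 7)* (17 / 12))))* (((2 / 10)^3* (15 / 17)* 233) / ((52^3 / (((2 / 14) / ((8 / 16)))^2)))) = 10259456 / 1028624415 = 0.01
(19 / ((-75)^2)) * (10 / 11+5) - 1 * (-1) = 12622 / 12375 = 1.02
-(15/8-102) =801/8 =100.12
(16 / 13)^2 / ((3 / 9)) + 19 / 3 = 5515 / 507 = 10.88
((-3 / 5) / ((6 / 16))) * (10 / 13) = -16 / 13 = -1.23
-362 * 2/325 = -724/325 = -2.23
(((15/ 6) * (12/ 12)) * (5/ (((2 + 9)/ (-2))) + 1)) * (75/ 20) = 75/ 88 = 0.85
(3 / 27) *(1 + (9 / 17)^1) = 0.17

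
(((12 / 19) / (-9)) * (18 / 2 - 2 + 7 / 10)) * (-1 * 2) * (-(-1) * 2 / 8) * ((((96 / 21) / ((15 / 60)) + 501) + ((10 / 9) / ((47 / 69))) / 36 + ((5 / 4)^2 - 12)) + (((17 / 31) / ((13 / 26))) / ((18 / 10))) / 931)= 3280296864427 / 23858316720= 137.49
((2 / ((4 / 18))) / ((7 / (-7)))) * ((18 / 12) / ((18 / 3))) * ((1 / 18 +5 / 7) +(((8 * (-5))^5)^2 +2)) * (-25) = 33030144000000008725 / 56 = 589824000000000155.80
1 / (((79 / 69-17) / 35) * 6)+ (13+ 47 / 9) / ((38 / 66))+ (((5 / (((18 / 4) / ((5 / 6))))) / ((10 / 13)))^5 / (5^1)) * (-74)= -14597306958733 / 2386051047216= -6.12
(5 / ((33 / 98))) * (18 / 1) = 2940 / 11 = 267.27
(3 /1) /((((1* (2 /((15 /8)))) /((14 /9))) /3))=105 /8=13.12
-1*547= -547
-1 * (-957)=957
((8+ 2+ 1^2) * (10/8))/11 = 1.25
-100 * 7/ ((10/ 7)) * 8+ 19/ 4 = -15661/ 4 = -3915.25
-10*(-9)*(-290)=-26100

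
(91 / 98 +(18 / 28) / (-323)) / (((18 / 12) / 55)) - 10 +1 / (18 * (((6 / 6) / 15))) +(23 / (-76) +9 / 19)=677731 / 27132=24.98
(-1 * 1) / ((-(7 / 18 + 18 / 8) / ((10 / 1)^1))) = 72 / 19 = 3.79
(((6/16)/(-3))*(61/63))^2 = 3721/254016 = 0.01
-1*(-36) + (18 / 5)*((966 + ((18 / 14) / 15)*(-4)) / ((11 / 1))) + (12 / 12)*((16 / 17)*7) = 11735888 / 32725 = 358.62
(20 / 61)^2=400 / 3721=0.11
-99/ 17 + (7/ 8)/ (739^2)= -432527713/ 74272456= -5.82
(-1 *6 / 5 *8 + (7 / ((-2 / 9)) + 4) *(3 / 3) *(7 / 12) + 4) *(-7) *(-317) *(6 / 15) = -5762743 / 300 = -19209.14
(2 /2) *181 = 181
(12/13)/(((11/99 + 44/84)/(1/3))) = 63/130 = 0.48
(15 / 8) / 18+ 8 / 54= 109 / 432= 0.25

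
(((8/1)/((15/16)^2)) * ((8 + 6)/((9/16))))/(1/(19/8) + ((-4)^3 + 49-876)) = -0.25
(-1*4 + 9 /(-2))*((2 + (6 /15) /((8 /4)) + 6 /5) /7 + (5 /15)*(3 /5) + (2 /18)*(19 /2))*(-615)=764609 /84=9102.49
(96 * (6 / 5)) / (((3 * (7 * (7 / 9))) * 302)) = 864 / 36995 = 0.02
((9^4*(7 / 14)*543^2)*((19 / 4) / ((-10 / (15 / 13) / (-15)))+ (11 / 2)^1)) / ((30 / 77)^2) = 1818580839041043 / 20800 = 87431771107.74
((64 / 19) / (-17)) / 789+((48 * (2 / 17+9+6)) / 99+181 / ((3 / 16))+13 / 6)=5465512315 / 5606634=974.83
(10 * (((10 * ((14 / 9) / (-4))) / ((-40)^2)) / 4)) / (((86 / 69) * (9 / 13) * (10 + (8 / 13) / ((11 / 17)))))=-299299 / 465440256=-0.00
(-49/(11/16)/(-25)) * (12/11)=9408/3025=3.11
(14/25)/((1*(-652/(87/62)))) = -609/505300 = -0.00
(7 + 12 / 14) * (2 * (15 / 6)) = 275 / 7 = 39.29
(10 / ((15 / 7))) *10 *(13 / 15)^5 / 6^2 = 0.63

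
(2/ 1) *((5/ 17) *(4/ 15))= 8/ 51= 0.16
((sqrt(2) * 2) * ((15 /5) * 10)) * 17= 1020 * sqrt(2)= 1442.50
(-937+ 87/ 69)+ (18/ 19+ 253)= -297943/ 437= -681.79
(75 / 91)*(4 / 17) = 300 / 1547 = 0.19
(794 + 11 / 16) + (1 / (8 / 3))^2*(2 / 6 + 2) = 50881 / 64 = 795.02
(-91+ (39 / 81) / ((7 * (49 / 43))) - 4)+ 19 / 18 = -93.88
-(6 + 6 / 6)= -7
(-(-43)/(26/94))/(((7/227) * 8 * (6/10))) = 2293835/2184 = 1050.29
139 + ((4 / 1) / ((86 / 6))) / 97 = 579781 / 4171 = 139.00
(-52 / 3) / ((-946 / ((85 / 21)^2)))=187850 / 625779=0.30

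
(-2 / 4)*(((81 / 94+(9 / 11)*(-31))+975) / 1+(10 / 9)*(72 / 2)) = -1024175 / 2068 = -495.25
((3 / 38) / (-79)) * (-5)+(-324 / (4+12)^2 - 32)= -3195149 / 96064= -33.26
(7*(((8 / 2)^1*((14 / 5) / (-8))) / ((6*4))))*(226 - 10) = -441 / 5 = -88.20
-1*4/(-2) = 2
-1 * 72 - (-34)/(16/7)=-57.12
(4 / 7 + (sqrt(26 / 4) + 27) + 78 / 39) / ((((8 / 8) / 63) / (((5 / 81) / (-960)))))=-23 / 192-7 * sqrt(26) / 3456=-0.13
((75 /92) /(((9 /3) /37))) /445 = 185 /8188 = 0.02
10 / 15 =0.67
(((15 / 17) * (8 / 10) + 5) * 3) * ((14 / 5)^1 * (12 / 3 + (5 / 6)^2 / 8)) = 799183 / 4080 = 195.88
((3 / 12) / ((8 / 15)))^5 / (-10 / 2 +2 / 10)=-1265625 / 268435456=-0.00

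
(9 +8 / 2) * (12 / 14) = 78 / 7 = 11.14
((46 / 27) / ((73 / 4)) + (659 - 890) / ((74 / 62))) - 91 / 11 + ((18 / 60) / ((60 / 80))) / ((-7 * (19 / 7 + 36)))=-219266498444 / 1086976935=-201.72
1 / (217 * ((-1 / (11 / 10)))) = -0.01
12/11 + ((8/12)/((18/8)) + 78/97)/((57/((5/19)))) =34195034/31200147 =1.10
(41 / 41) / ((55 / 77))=7 / 5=1.40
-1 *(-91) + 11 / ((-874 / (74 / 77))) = 278332 / 3059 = 90.99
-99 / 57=-33 / 19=-1.74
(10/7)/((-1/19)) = -190/7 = -27.14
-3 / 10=-0.30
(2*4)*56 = 448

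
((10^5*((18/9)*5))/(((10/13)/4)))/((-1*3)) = -5200000/3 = -1733333.33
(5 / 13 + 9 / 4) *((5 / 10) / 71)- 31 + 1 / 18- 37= -4514083 / 66456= -67.93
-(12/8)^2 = -2.25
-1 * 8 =-8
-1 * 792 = -792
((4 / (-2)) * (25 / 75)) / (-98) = 1 / 147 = 0.01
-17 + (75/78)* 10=-96/13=-7.38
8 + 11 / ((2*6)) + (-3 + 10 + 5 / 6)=67 / 4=16.75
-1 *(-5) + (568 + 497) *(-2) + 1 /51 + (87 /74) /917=-2124.98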